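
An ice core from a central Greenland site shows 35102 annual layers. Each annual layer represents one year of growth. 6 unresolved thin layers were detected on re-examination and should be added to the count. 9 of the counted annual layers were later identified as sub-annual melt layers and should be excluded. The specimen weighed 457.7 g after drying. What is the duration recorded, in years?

35099 years

Correcting the raw count gives 35102 − 9 + 6 = 35099 true annual layers.
With a one-to-one annual layer periodicity this is 35099 years.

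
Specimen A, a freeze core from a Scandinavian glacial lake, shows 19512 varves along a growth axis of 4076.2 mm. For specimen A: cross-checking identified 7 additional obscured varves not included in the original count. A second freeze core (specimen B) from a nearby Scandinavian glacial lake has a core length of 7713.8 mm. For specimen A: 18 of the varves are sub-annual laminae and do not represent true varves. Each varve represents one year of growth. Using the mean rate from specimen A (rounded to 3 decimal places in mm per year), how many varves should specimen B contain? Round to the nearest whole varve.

36908 varves

Specimen A: correcting the raw count gives 19512 − 18 + 7 = 19501 true varves.
A: Mean rate = 4076.2 mm / 19501 years ≈ 0.209 mm/year.
Specimen B: 7713.8 mm / 0.209 mm per year = 36908.13 years ≈ 36908 varves.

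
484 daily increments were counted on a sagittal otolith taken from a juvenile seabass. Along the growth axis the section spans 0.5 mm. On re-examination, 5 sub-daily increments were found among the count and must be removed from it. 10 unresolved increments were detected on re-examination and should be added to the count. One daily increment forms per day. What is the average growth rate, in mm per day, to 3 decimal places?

0.001 mm per day

After corrections the count is 484 − 5 + 10 = 489 daily increments.
Extension rate ≈ 0.5 / 489 = 0.001 mm per day.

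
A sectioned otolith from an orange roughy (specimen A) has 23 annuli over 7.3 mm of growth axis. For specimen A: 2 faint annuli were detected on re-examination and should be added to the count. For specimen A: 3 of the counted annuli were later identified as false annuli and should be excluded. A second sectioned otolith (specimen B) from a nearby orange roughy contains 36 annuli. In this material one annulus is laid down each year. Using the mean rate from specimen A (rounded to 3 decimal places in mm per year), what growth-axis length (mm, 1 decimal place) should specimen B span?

12.0 mm

Specimen A: correcting the raw count gives 23 − 3 + 2 = 22 true annuli.
A: 7.3 mm over 22 years gives 7.3 / 22 ≈ 0.332 mm/year.
Length of B = 0.332 × 36 = 12.0 mm.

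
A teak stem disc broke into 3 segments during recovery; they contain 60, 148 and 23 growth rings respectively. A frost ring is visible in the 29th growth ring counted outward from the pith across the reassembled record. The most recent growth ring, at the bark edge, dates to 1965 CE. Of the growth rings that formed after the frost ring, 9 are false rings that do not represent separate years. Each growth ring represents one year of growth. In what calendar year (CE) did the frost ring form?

1772 CE

Total growth rings = 60 + 148 + 23 = 231.
231 − 29 = 202 growth rings lie beyond the frost ring toward the bark edge.
202 − 9 false = 193 true growth rings after the frost ring.
The growth ring at the bark edge is 1965 CE, so the frost ring dates to 1965 − 193 = 1772 CE.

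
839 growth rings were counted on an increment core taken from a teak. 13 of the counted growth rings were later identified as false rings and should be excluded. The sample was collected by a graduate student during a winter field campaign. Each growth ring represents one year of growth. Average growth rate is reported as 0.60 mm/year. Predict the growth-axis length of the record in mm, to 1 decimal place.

495.6 mm

Correcting the raw count gives 839 − 13 = 826 true growth rings.
Length ≈ 0.60 × 826 = 495.6 mm.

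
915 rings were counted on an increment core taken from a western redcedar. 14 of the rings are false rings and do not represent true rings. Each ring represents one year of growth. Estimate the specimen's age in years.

901 years

Correcting the raw count gives 915 − 14 = 901 true rings.
With a one-to-one ring periodicity this is 901 years.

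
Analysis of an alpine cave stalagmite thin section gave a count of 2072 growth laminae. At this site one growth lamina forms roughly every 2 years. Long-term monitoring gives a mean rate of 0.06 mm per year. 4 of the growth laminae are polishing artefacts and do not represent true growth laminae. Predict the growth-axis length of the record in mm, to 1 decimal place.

After corrections the count is 2072 − 4 = 2068 growth laminae.
At 2 years per growth lamina, 2068 × 2 = 4136 years.
4136 years at 0.06 mm/year gives 0.06 × 4136 = 248.2 mm.

248.2 mm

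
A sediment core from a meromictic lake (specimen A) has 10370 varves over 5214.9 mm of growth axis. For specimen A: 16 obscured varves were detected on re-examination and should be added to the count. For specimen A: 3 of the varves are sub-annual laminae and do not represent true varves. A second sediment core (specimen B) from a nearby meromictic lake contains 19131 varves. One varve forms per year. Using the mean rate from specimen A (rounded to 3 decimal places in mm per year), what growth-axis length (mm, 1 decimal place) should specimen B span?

9603.8 mm

Specimen A: true varve count = 10370 − 3 + 16 = 10383.
A: Mean rate = 5214.9 mm / 10383 years ≈ 0.502 mm/yr.
For B, 0.502 mm/year × 19131 years = 9603.8 mm.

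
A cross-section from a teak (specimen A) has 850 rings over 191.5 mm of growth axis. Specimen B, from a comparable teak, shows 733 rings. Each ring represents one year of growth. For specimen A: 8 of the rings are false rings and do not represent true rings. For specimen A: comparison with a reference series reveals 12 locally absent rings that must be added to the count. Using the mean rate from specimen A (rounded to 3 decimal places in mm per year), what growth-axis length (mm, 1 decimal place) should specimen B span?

164.2 mm

Specimen A: true ring count = 850 − 8 + 12 = 854.
A: Extension rate ≈ 191.5 / 854 = 0.224 mm/yr.
Length of B = 0.224 × 733 = 164.2 mm.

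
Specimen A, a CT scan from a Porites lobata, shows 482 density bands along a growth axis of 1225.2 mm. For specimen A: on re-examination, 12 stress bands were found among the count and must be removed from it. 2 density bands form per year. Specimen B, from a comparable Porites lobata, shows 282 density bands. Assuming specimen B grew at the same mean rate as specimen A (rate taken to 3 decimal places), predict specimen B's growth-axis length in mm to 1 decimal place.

735.2 mm

Specimen A: adjusted count: 482 − 12 = 470 density bands.
Specimen A: with 2 density bands per year, 470 / 2 = 235 years.
A: Extension rate ≈ 1225.2 / 235 = 5.214 mm per year.
Specimen B: dividing by 2 density bands per year: 282 / 2 = 141 years. For B, 5.214 mm/year × 141 years = 735.2 mm.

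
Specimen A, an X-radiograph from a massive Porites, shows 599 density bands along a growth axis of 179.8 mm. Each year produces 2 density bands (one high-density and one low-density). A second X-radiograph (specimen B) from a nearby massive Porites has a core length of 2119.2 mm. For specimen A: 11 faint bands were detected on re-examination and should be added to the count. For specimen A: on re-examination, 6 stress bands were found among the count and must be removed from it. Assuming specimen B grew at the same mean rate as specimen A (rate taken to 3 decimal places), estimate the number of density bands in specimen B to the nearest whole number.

Specimen A: after corrections the count is 599 − 6 + 11 = 604 density bands.
Specimen A: with 2 density bands per year, 604 / 2 = 302 years.
A: Extension rate ≈ 179.8 / 302 = 0.595 mm per year.
For B, 2119.2 / 0.595 = 3561.68 years; at 2 density bands per year that is 3561.68 × 2 ≈ 7123 density bands.

7123 density bands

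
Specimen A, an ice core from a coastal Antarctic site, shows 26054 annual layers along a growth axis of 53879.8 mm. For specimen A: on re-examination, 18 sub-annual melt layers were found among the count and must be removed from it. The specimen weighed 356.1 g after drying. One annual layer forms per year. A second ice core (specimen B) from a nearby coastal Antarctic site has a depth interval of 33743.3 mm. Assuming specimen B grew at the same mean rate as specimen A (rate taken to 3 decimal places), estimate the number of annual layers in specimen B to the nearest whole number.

Specimen A: correcting the raw count gives 26054 − 18 = 26036 true annual layers.
A: 53879.8 mm over 26036 years gives 53879.8 / 26036 ≈ 2.069 mm/year.
For B, 33743.3 / 2.069 = 16308.99 years ≈ 16309 annual layers.

16309 annual layers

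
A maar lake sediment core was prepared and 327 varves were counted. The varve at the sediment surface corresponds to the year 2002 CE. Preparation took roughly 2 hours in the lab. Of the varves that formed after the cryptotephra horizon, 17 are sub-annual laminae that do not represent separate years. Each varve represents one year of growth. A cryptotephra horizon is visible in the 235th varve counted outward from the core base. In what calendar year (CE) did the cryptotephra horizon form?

The cryptotephra horizon sits at varve 235 from the core base, so 327 − 235 = 92 varves formed after it.
92 − 17 false = 75 true varves after the cryptotephra horizon.
Counting back 75 years from 2002 CE places the cryptotephra horizon in 2002 − 75 = 1927 CE.

1927 CE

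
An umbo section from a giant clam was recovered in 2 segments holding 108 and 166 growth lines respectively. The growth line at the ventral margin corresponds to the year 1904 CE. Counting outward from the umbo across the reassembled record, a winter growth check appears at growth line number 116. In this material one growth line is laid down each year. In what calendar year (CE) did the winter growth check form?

1746 CE

Total growth lines = 108 + 166 = 274.
Between growth line 116 and the ventral margin there are 274 − 116 = 158 growth lines.
The growth line at the ventral margin is 1904 CE, so the winter growth check dates to 1904 − 158 = 1746 CE.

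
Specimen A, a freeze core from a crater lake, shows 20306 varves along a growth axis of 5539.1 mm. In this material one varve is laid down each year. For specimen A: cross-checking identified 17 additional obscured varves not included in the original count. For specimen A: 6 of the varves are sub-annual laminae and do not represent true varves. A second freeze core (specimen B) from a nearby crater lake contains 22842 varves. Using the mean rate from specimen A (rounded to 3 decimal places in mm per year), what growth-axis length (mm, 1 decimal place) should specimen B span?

6235.9 mm

Specimen A: after corrections the count is 20306 − 6 + 17 = 20317 varves.
A: 5539.1 mm over 20317 years gives 5539.1 / 20317 ≈ 0.273 mm/yr.
Length of B = 0.273 × 22842 = 6235.9 mm.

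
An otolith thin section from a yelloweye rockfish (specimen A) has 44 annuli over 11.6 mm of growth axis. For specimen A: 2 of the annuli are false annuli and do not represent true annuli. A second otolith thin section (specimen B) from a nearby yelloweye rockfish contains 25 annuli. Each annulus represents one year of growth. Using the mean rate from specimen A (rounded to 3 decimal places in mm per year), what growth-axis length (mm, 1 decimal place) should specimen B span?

6.9 mm

Specimen A: true annulus count = 44 − 2 = 42.
A: Extension rate ≈ 11.6 / 42 = 0.276 mm/yr.
Length of B = 0.276 × 25 = 6.9 mm.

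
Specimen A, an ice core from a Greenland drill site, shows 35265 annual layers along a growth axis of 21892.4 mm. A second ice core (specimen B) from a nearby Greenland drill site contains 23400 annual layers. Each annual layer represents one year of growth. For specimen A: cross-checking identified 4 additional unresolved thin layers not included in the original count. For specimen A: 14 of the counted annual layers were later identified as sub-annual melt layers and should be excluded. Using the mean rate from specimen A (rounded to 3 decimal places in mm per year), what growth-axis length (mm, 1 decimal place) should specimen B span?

Specimen A: adjusted count: 35265 − 14 + 4 = 35255 annual layers.
A: Mean rate = 21892.4 mm / 35255 years ≈ 0.621 mm/yr.
For B, 0.621 mm/year × 23400 years = 14531.4 mm.

14531.4 mm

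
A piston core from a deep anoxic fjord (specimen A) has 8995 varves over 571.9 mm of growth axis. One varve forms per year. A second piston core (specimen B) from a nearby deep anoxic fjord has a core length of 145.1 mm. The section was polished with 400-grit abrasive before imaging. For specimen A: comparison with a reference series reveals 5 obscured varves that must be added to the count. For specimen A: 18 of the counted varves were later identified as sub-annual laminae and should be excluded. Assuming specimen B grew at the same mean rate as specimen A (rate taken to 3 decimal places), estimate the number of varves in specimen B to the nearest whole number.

Specimen A: correcting the raw count gives 8995 − 18 + 5 = 8982 true varves.
A: 571.9 mm over 8982 years gives 571.9 / 8982 ≈ 0.064 mm/year.
B spans 145.1 / 0.064 = 2267.19 years ≈ 2267 varves.

2267 varves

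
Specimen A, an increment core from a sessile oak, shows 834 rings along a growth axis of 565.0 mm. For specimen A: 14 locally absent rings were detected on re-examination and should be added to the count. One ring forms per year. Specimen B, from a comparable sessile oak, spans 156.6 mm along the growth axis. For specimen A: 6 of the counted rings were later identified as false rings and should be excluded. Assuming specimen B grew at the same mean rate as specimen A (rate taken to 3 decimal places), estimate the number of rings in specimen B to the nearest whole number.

233 rings

Specimen A: correcting the raw count gives 834 − 6 + 14 = 842 true rings.
A: Mean rate = 565.0 mm / 842 years ≈ 0.671 mm/yr.
For B, 156.6 / 0.671 = 233.38 years ≈ 233 rings.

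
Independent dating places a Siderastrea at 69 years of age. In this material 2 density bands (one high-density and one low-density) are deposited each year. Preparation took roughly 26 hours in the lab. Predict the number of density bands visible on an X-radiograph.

138 density bands

69 years at 2 density bands per year gives 69 × 2 = 138 density bands.
So 138 density bands should be present.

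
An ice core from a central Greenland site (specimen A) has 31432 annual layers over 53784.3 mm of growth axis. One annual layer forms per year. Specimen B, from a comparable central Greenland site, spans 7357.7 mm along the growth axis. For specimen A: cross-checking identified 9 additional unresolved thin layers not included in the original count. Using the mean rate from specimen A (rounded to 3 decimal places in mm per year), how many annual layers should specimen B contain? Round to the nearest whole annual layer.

4300 annual layers

Specimen A: after corrections the count is 31432 + 9 = 31441 annual layers.
A: Mean rate = 53784.3 mm / 31441 years ≈ 1.711 mm/yr.
For B, 7357.7 / 1.711 = 4300.23 years ≈ 4300 annual layers.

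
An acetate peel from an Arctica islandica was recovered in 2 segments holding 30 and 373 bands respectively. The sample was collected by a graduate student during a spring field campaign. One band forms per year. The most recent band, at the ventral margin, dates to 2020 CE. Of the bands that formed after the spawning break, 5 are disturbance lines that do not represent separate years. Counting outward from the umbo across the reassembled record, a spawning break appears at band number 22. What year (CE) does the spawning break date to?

Total bands = 30 + 373 = 403.
403 − 22 = 381 bands lie beyond the spawning break toward the ventral margin.
Excluding 5 false bands: 381 − 5 = 376.
Counting back 376 years from 2020 CE places the spawning break in 2020 − 376 = 1644 CE.

1644 CE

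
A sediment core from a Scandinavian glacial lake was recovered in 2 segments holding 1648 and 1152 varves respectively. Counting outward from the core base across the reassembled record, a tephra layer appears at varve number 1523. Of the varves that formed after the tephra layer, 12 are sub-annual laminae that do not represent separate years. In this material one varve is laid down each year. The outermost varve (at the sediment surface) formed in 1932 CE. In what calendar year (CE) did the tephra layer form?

Total varves = 1648 + 1152 = 2800.
Between varve 1523 and the sediment surface there are 2800 − 1523 = 1277 varves.
Removing the 12 false varves leaves 1277 − 12 = 1265 true varves beyond the tephra layer.
1932 − 1265 = 667 CE.

667 CE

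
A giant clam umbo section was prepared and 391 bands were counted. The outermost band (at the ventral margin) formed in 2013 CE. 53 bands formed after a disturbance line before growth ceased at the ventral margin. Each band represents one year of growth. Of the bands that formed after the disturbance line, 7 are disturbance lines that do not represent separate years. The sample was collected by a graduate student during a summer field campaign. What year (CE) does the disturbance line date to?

1967 CE

There are 53 bands younger than the disturbance line.
Removing the 7 false bands leaves 53 − 7 = 46 true bands beyond the disturbance line.
2013 − 46 = 1967 CE.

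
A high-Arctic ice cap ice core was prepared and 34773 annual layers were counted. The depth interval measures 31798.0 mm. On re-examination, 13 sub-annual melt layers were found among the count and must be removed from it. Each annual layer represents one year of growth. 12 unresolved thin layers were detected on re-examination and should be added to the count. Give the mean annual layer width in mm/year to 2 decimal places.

Correcting the raw count gives 34773 − 13 + 12 = 34772 true annual layers.
Mean rate = 31798.0 mm / 34772 years ≈ 0.91 mm/year.

0.91 mm/year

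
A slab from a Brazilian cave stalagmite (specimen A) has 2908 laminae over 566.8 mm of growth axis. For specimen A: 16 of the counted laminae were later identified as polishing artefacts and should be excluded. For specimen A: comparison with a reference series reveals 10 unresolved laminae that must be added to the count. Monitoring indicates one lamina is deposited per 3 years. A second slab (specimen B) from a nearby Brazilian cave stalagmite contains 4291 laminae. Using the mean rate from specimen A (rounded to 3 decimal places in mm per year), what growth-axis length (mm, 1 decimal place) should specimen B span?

836.7 mm

Specimen A: after corrections the count is 2908 − 16 + 10 = 2902 laminae.
Specimen A: multiplying by 3 years per lamina: 2902 × 3 = 8706 years.
A: 566.8 mm over 8706 years gives 566.8 / 8706 ≈ 0.065 mm per year.
Specimen B: at 3 years per lamina, 4291 × 3 = 12873 years. Length of B = 0.065 × 12873 = 836.7 mm.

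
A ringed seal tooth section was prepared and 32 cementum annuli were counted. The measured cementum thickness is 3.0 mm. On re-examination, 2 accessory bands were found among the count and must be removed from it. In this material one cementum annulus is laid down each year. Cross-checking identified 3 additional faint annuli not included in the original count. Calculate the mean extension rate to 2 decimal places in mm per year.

0.09 mm per year

True cementum annulus count = 32 − 2 + 3 = 33.
Extension rate ≈ 3.0 / 33 = 0.09 mm per year.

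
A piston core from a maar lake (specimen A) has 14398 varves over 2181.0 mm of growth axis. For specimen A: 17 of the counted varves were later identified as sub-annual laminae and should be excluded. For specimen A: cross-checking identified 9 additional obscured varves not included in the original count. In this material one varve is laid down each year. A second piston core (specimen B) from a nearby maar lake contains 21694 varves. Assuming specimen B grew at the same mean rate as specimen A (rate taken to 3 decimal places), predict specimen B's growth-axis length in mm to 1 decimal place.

3297.5 mm

Specimen A: after corrections the count is 14398 − 17 + 9 = 14390 varves.
A: 2181.0 mm over 14390 years gives 2181.0 / 14390 ≈ 0.152 mm per year.
B's length ≈ 0.152 × 21694 = 3297.5 mm.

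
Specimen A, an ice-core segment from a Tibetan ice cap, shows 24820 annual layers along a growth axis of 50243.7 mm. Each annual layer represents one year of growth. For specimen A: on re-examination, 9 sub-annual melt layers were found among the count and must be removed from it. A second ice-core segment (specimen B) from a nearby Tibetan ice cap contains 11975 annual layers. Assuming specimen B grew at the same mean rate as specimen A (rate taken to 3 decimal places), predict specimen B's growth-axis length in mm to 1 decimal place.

24249.4 mm

Specimen A: true annual layer count = 24820 − 9 = 24811.
A: Extension rate ≈ 50243.7 / 24811 = 2.025 mm per year.
For B, 2.025 mm/year × 11975 years = 24249.4 mm.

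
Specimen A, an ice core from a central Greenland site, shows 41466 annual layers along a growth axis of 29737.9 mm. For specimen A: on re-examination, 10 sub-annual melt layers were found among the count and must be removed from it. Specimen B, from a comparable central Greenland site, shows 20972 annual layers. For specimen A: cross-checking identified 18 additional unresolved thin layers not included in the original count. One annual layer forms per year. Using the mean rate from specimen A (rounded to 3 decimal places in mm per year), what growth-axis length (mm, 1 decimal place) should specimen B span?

15036.9 mm

Specimen A: adjusted count: 41466 − 10 + 18 = 41474 annual layers.
A: 29737.9 mm over 41474 years gives 29737.9 / 41474 ≈ 0.717 mm/yr.
Length of B = 0.717 × 20972 = 15036.9 mm.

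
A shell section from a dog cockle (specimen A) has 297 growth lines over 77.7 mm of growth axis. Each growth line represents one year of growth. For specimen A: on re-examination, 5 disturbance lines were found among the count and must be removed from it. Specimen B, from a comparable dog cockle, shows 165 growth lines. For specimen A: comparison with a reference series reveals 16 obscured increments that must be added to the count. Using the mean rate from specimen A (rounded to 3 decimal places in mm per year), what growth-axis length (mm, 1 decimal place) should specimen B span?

Specimen A: correcting the raw count gives 297 − 5 + 16 = 308 true growth lines.
A: Extension rate ≈ 77.7 / 308 = 0.252 mm/year.
Length of B = 0.252 × 165 = 41.6 mm.

41.6 mm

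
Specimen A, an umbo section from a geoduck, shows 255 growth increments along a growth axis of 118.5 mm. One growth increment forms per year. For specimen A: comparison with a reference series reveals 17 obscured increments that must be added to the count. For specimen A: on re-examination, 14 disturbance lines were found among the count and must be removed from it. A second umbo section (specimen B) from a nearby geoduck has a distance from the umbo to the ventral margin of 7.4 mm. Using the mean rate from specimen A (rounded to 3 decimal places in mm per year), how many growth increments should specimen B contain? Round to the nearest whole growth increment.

16 growth increments

Specimen A: adjusted count: 255 − 14 + 17 = 258 growth increments.
A: 118.5 mm over 258 years gives 118.5 / 258 ≈ 0.459 mm/year.
Specimen B: 7.4 mm / 0.459 mm per year = 16.12 years ≈ 16 growth increments.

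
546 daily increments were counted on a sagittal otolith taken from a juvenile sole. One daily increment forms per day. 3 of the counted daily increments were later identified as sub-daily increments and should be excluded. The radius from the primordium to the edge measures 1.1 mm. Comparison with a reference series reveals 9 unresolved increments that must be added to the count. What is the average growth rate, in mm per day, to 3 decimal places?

Correcting the raw count gives 546 − 3 + 9 = 552 true daily increments.
Mean rate = 1.1 mm / 552 days ≈ 0.002 mm per day.

0.002 mm per day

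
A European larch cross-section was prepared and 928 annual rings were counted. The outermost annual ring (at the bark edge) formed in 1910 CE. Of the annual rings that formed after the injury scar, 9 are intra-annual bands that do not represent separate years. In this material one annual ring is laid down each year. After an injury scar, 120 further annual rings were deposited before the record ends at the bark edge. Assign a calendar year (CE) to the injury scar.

120 annual rings formed after the injury scar.
Removing the 9 false annual rings leaves 120 − 9 = 111 true annual rings beyond the injury scar.
The annual ring at the bark edge is 1910 CE, so the injury scar dates to 1910 − 111 = 1799 CE.

1799 CE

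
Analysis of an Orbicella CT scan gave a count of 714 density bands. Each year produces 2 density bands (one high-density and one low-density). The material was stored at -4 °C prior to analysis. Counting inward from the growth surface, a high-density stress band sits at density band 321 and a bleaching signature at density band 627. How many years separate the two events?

153 years

627 − 321 = 306 density bands lie between the two events.
306 density bands at 2 per year is 306 / 2 = 153 years.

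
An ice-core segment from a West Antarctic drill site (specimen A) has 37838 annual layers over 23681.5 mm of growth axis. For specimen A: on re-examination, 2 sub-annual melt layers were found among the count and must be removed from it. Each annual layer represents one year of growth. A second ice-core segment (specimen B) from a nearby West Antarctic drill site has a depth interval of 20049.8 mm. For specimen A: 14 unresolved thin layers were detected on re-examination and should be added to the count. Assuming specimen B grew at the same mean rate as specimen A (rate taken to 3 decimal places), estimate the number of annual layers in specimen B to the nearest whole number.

32028 annual layers

Specimen A: correcting the raw count gives 37838 − 2 + 14 = 37850 true annual layers.
A: Extension rate ≈ 23681.5 / 37850 = 0.626 mm/year.
B spans 20049.8 / 0.626 = 32028.43 years ≈ 32028 annual layers.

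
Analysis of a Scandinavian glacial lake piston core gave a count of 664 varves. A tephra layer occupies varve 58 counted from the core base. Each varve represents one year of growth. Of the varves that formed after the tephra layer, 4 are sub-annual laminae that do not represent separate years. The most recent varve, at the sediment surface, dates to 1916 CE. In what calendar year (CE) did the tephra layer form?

1314 CE

664 − 58 = 606 varves lie beyond the tephra layer toward the sediment surface.
Excluding 4 false varves: 606 − 4 = 602.
The varve at the sediment surface is 1916 CE, so the tephra layer dates to 1916 − 602 = 1314 CE.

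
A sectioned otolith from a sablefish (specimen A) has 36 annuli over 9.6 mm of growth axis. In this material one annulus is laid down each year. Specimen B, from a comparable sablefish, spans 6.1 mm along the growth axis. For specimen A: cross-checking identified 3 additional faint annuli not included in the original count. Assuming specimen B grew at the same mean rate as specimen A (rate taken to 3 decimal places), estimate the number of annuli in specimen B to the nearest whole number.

25 annuli

Specimen A: true annulus count = 36 + 3 = 39.
A: 9.6 mm over 39 years gives 9.6 / 39 ≈ 0.246 mm/yr.
B spans 6.1 / 0.246 = 24.80 years ≈ 25 annuli.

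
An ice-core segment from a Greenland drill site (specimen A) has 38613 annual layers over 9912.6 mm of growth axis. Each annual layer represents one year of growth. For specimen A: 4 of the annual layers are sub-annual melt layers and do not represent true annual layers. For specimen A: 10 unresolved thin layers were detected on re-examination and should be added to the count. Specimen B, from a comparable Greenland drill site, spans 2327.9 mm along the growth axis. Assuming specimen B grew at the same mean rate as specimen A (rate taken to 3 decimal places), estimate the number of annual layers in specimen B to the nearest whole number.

Specimen A: true annual layer count = 38613 − 4 + 10 = 38619.
A: Mean rate = 9912.6 mm / 38619 years ≈ 0.257 mm per year.
B spans 2327.9 / 0.257 = 9057.98 years ≈ 9058 annual layers.

9058 annual layers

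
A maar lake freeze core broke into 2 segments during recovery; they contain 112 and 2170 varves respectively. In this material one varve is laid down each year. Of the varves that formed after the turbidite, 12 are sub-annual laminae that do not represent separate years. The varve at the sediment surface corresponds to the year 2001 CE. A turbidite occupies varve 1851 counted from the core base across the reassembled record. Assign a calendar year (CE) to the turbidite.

Total varves = 112 + 2170 = 2282.
Between varve 1851 and the sediment surface there are 2282 − 1851 = 431 varves.
431 − 12 false = 419 true varves after the turbidite.
2001 − 419 = 1582 CE.

1582 CE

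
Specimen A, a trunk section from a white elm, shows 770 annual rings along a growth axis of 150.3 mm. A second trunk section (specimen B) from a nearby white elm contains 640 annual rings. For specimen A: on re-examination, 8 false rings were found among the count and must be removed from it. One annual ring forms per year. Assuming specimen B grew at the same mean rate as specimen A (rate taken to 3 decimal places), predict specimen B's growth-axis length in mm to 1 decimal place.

Specimen A: correcting the raw count gives 770 − 8 = 762 true annual rings.
A: Mean rate = 150.3 mm / 762 years ≈ 0.197 mm per year.
B's length ≈ 0.197 × 640 = 126.1 mm.

126.1 mm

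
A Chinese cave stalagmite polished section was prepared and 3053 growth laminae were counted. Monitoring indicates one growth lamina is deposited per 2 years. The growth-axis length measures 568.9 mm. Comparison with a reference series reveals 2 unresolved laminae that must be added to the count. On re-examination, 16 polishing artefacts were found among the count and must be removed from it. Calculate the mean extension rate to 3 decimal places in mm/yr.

0.094 mm/yr

True growth lamina count = 3053 − 16 + 2 = 3039.
At 2 years per growth lamina, 3039 × 2 = 6078 years.
568.9 mm over 6078 years gives 568.9 / 6078 ≈ 0.094 mm/yr.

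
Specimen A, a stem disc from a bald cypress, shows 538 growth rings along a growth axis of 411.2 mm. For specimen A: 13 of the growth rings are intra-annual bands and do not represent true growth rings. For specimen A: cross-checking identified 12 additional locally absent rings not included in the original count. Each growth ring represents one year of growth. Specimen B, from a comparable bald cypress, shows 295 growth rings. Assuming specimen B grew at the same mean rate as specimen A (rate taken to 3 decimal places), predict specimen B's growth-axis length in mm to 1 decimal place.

226.0 mm

Specimen A: after corrections the count is 538 − 13 + 12 = 537 growth rings.
A: 411.2 mm over 537 years gives 411.2 / 537 ≈ 0.766 mm per year.
Length of B = 0.766 × 295 = 226.0 mm.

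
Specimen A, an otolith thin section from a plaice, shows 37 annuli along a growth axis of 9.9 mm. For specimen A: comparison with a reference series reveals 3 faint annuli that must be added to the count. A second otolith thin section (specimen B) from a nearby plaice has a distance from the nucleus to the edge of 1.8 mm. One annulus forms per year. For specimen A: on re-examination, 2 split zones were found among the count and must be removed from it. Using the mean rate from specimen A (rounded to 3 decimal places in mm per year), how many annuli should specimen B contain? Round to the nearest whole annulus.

Specimen A: after corrections the count is 37 − 2 + 3 = 38 annuli.
A: 9.9 mm over 38 years gives 9.9 / 38 ≈ 0.261 mm per year.
B spans 1.8 / 0.261 = 6.90 years ≈ 7 annuli.

7 annuli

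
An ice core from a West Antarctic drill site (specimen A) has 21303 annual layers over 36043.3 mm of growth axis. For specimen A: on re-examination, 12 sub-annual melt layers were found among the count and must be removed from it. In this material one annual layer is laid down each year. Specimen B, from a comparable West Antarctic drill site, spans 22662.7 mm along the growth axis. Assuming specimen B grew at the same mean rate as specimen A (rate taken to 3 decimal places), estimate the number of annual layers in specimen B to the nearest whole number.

Specimen A: after corrections the count is 21303 − 12 = 21291 annual layers.
A: Mean rate = 36043.3 mm / 21291 years ≈ 1.693 mm/yr.
Specimen B: 22662.7 mm / 1.693 mm per year = 13386.12 years ≈ 13386 annual layers.

13386 annual layers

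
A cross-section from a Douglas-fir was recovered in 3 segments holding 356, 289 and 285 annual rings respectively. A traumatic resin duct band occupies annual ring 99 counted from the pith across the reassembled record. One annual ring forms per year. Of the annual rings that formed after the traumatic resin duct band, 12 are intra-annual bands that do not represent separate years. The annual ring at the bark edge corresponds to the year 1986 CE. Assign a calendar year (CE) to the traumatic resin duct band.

1167 CE

Total annual rings = 356 + 289 + 285 = 930.
930 − 99 = 831 annual rings lie beyond the traumatic resin duct band toward the bark edge.
Removing the 12 false annual rings leaves 831 − 12 = 819 true annual rings beyond the traumatic resin duct band.
Counting back 819 years from 1986 CE places the traumatic resin duct band in 1986 − 819 = 1167 CE.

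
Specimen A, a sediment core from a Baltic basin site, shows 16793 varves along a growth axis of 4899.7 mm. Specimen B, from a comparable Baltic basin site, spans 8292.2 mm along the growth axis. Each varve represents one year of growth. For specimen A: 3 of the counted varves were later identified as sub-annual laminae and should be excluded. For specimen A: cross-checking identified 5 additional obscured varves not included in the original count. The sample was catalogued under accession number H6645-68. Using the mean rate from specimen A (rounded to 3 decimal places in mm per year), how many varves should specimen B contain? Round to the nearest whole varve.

Specimen A: after corrections the count is 16793 − 3 + 5 = 16795 varves.
A: Extension rate ≈ 4899.7 / 16795 = 0.292 mm/year.
B spans 8292.2 / 0.292 = 28397.95 years ≈ 28398 varves.

28398 varves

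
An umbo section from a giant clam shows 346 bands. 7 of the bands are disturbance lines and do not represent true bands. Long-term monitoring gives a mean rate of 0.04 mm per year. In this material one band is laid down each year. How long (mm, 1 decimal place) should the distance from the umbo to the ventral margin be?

13.6 mm

Correcting the raw count gives 346 − 7 = 339 true bands.
Length ≈ 0.04 × 339 = 13.6 mm.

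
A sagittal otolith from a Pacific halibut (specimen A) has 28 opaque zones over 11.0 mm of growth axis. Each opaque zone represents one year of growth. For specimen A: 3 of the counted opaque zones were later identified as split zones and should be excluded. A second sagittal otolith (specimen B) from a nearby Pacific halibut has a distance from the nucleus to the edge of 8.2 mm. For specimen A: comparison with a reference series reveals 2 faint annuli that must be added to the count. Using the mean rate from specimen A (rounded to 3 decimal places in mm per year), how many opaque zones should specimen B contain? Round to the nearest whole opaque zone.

Specimen A: adjusted count: 28 − 3 + 2 = 27 opaque zones.
A: Extension rate ≈ 11.0 / 27 = 0.407 mm/year.
For B, 8.2 / 0.407 = 20.15 years ≈ 20 opaque zones.

20 opaque zones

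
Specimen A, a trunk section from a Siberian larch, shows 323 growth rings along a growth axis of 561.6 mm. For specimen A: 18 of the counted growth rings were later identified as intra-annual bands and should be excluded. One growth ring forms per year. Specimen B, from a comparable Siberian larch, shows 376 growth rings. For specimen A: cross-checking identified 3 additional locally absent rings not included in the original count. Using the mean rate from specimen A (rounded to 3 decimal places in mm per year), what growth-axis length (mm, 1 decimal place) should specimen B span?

Specimen A: true growth ring count = 323 − 18 + 3 = 308.
A: Mean rate = 561.6 mm / 308 years ≈ 1.823 mm/year.
B's length ≈ 1.823 × 376 = 685.4 mm.

685.4 mm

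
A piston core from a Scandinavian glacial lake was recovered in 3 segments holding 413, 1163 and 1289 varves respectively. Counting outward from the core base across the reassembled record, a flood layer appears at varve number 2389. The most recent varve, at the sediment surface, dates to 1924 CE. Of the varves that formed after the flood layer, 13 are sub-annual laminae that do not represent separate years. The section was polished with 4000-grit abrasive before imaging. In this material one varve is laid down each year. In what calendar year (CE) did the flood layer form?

Total varves = 413 + 1163 + 1289 = 2865.
2865 − 2389 = 476 varves lie beyond the flood layer toward the sediment surface.
Removing the 13 false varves leaves 476 − 13 = 463 true varves beyond the flood layer.
1924 − 463 = 1461 CE.

1461 CE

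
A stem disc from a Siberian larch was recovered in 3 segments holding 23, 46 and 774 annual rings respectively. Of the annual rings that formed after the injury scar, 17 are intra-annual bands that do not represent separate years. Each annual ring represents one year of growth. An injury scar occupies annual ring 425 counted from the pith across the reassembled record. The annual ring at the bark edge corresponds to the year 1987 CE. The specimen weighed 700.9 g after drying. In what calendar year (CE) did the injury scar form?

Total annual rings = 23 + 46 + 774 = 843.
843 − 425 = 418 annual rings lie beyond the injury scar toward the bark edge.
418 − 17 false = 401 true annual rings after the injury scar.
1987 − 401 = 1586 CE.

1586 CE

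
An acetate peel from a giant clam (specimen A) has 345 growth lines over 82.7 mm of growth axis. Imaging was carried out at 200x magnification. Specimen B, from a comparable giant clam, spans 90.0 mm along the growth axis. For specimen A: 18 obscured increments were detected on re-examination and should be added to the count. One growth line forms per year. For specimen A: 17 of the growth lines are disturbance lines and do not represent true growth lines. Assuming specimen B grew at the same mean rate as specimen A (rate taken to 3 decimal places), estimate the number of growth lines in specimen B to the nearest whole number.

377 growth lines

Specimen A: adjusted count: 345 − 17 + 18 = 346 growth lines.
A: 82.7 mm over 346 years gives 82.7 / 346 ≈ 0.239 mm per year.
For B, 90.0 / 0.239 = 376.57 years ≈ 377 growth lines.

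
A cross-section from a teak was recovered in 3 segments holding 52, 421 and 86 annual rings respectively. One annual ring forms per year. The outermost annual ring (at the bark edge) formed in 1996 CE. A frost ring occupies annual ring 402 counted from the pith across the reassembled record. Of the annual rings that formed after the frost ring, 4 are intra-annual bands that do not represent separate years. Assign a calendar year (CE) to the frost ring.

Total annual rings = 52 + 421 + 86 = 559.
559 − 402 = 157 annual rings lie beyond the frost ring toward the bark edge.
Excluding 4 false annual rings: 157 − 4 = 153.
Counting back 153 years from 1996 CE places the frost ring in 1996 − 153 = 1843 CE.

1843 CE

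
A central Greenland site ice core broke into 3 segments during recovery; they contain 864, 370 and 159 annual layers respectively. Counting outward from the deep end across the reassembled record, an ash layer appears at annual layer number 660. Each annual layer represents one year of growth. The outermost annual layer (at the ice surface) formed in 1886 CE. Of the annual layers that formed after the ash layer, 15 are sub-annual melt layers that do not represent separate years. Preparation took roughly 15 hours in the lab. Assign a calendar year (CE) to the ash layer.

Total annual layers = 864 + 370 + 159 = 1393.
1393 − 660 = 733 annual layers lie beyond the ash layer toward the ice surface.
Removing the 15 false annual layers leaves 733 − 15 = 718 true annual layers beyond the ash layer.
The annual layer at the ice surface is 1886 CE, so the ash layer dates to 1886 − 718 = 1168 CE.

1168 CE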